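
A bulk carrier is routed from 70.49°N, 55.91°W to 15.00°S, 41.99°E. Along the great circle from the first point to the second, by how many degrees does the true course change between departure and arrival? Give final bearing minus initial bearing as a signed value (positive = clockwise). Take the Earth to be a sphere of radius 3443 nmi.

+72.1°

At departure: θ₁ = atan2(sin Δλ cos φ₂, cos φ₁ sin φ₂ − sin φ₁ cos φ₂ cos Δλ) = 87.68°
At arrival: θ₂ = atan2(sin Δλ cos φ₁, −cos φ₂ sin φ₁ + sin φ₂ cos φ₁ cos Δλ) = 159.79°
Δθ = θ₂ − θ₁ = +72.1°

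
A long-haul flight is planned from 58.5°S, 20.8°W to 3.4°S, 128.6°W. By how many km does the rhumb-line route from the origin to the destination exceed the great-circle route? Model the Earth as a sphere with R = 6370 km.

Great circle: cos σ = sin φ₁ sin φ₂ + cos φ₁ cos φ₂ cos Δλ,  σ = 1.6799 rad → d_gc = 10700.9 km
Rhumb line: Δψ = +1.2064, q = Δφ/Δψ = 0.7972, d_rh = R√(Δφ²+q²Δλ²) = 11349.2 km
Excess = 11349.2 − 10700.9 = 648.3 ≈ 648 km

648 km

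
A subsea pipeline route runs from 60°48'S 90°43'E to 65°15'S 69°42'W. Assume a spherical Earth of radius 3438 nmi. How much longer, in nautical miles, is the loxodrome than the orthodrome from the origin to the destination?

Great circle: cos σ = sin φ₁ sin φ₂ + cos φ₁ cos φ₂ cos Δλ,  σ = 0.9269 rad → d_gc = 3186.7 nmi
Rhumb line: Δψ = -0.1716, q = Δφ/Δψ = 0.4526, d_rh = R√(Δφ²+q²Δλ²) = 4364.8 nmi
Excess = 4364.8 − 3186.7 = 1178.1 ≈ 1178 nmi

1178 nmi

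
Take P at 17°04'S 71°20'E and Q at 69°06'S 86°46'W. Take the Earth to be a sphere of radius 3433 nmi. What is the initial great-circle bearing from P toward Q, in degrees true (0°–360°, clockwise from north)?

187.7°

θ = atan2( sin Δλ·cos φ₂ ,  cos φ₁ sin φ₂ − sin φ₁ cos φ₂ cos Δλ )
  = atan2(-0.1331, -0.9902) = 187.65°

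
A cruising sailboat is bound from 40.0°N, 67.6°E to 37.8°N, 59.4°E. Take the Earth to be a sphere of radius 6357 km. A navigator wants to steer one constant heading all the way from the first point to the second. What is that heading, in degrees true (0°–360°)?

Meridional parts: M(φ₁)=+0.7629, M(φ₂)=+0.7136 → ΔM = -0.0493;  Δλ = -0.1431 rad
tan C = Δλ / ΔM = +2.9003 → C = 250.98°

251.0°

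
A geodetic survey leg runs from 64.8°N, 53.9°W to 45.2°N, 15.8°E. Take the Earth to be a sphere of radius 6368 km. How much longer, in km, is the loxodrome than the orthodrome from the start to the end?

Great circle: cos σ = sin φ₁ sin φ₂ + cos φ₁ cos φ₂ cos Δλ,  σ = 0.7286 rad → d_gc = 4639.5 km
Rhumb line: Δψ = -0.6119, q = Δφ/Δψ = 0.5590, d_rh = R√(Δφ²+q²Δλ²) = 4847.7 km
Excess = 4847.7 − 4639.5 = 208.2 ≈ 208 km

208 km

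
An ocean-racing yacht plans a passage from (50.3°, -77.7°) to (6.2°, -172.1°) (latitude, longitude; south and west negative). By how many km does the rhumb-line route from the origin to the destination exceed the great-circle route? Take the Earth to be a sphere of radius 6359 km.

Great circle: cos σ = sin φ₁ sin φ₂ + cos φ₁ cos φ₂ cos Δλ,  σ = 1.5364 rad → d_gc = 9770.1 km
Rhumb line: Δψ = -0.9104, q = Δφ/Δψ = 0.8454, d_rh = R√(Δφ²+q²Δλ²) = 10119.8 km
Excess = 10119.8 − 9770.1 = 349.7 ≈ 350 km

350 km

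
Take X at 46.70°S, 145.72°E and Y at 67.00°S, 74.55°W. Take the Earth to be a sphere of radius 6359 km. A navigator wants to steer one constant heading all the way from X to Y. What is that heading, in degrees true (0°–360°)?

105.3°

Meridional parts: M(φ₁)=-0.9240, M(φ₂)=-1.5923 → ΔM = -0.6683;  Δλ = +2.4387 rad
tan C = Δλ / ΔM = -3.6489 → C = 105.33°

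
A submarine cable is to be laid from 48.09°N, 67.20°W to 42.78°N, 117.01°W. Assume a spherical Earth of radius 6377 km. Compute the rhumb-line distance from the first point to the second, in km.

Δψ = ln[tan(π/4+φ₂/2)/tan(π/4+φ₁/2)] = -0.1322;  Δφ = -0.0927 rad,  Δλ = -0.8693 rad
q = Δφ/Δψ = 0.7009
d = R·√(Δφ² + q²Δλ²) = 6377·0.61638 = 3931 km

3931 km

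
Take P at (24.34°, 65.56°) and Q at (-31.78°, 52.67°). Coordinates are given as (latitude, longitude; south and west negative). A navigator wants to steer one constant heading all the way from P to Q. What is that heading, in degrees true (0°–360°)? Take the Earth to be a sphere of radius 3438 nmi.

Meridional parts: M(φ₁)=+0.4382, M(φ₂)=-0.5855 → ΔM = -1.0237;  Δλ = -0.2250 rad
tan C = Δλ / ΔM = +0.2198 → C = 192.39°

192.4°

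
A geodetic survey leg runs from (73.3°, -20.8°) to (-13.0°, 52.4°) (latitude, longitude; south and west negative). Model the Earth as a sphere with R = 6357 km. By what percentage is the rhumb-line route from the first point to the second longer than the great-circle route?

2.7%

Great circle: σ = 1.7057 rad → d_gc = Rσ = 10843.4 km
Rhumb: Δφ = -1.5062, Δλ = +1.2776, Δψ = -2.1477, q = Δφ/Δψ = 0.7013 → d_rh = R√(Δφ²+q²Δλ²) = 11141.1 km
Excess = (11141.1 − 10843.4) / 10843.4 = 297.7 / 10843.4 = 2.745% ≈ 2.7%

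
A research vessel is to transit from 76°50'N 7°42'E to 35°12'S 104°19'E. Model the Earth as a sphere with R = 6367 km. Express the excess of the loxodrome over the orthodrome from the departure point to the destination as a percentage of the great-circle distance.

Great circle: σ = 2.1929 rad → d_gc = Rσ = 13962.0 km
Rhumb: Δφ = -1.9554, Δλ = +1.6863, Δψ = -2.8164, q = Δφ/Δψ = 0.6943 → d_rh = R√(Δφ²+q²Δλ²) = 14510.7 km
Excess = (14510.7 − 13962.0) / 13962.0 = 548.7 / 13962.0 = 3.93% ≈ 3.9%

3.9%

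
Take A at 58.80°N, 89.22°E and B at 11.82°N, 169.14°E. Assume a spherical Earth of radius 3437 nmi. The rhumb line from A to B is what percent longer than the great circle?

Great circle: σ = 1.3037 rad → d_gc = Rσ = 4480.7 nmi
Rhumb: Δφ = -0.8200, Δλ = +1.3949, Δψ = -1.0680, q = Δφ/Δψ = 0.7677 → d_rh = R√(Δφ²+q²Δλ²) = 4635.6 nmi
Excess = (4635.6 − 4480.7) / 4480.7 = 154.9 / 4480.7 = 3.46% ≈ 3.5%

3.5%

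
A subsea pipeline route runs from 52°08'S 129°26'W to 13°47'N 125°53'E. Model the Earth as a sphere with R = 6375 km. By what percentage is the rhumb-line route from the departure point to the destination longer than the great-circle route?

Great circle: σ = 1.9169 rad → d_gc = Rσ = 12220.0 km
Rhumb: Δφ = +1.1505, Δλ = -1.8271, Δψ = +1.3129, q = Δφ/Δψ = 0.8763 → d_rh = R√(Δφ²+q²Δλ²) = 12568.5 km
Excess = (12568.5 − 12220.0) / 12220.0 = 348.5 / 12220.0 = 2.852% ≈ 2.9%

2.9%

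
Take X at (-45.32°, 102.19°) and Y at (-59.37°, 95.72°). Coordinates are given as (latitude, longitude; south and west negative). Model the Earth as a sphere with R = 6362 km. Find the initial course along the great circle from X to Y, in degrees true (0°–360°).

N = sin Δλ·cos φ₂ = -0.0574;  D = cos φ₁ sin φ₂ − sin φ₁ cos φ₂ cos Δλ = -0.2451
initial course = atan2(N, D) = 193.18°

193.2°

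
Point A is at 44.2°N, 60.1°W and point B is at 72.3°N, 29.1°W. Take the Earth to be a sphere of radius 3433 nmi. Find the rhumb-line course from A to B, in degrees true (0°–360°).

28.5°

Meridional parts: M(φ₁)=+0.8618, M(φ₂)=+1.8598 → ΔM = +0.9980;  Δλ = +0.5411 rad
tan C = Δλ / ΔM = +0.5421 → C = 28.46°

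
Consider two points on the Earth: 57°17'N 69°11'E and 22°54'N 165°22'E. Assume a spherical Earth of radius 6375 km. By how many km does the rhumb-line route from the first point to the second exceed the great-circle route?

513 km

Great circle: cos σ = sin φ₁ sin φ₂ + cos φ₁ cos φ₂ cos Δλ,  σ = 1.2935 rad → d_gc = 8246.0 km
Rhumb line: Δψ = -0.8150, q = Δφ/Δψ = 0.7363, d_rh = R√(Δφ²+q²Δλ²) = 8759.4 km
Excess = 8759.4 − 8246.0 = 513.4 ≈ 513 km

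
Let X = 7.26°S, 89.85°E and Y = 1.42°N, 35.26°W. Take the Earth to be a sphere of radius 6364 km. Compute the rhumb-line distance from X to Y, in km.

13898 km

Δψ = ln[tan(π/4+φ₂/2)/tan(π/4+φ₁/2)] = +0.1518;  Δφ = +0.1515 rad,  Δλ = -2.1836 rad
q = Δφ/Δψ = 0.9977
d = R·√(Δφ² + q²Δλ²) = 6364·2.18391 = 13898 km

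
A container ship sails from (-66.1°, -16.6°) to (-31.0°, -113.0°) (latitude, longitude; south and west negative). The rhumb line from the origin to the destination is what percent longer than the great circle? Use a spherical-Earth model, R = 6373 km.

Great circle: σ = 1.1239 rad → d_gc = Rσ = 7162.6 km
Rhumb: Δφ = +0.6126, Δλ = -1.6825, Δψ = +0.9833, q = Δφ/Δψ = 0.6230 → d_rh = R√(Δφ²+q²Δλ²) = 7737.6 km
Excess = (7737.6 − 7162.6) / 7162.6 = 575.0 / 7162.6 = 8.03% ≈ 8.0%

8.0%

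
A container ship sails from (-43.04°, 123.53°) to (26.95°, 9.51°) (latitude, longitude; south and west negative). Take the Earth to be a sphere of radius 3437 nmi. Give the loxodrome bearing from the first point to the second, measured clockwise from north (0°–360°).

Δψ = ln[tan(π/4+φ₂/2)/tan(π/4+φ₁/2)] = +1.3225
Δλ = -1.9900 rad (taken the short way round)
course = atan2(Δλ, Δψ) = 303.61°

303.6°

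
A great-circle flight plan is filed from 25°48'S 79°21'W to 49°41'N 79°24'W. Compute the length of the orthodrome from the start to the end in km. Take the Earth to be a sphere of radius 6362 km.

Haversine: a = sin²(Δφ/2)+cos φ₁ cos φ₂ sin²(Δλ/2) = 0.37467;  σ = 2·atan2(√a,√(1−a))
σ = 75.483° → d = Rσ = 6362·1.31743 = 8382 km

8382 km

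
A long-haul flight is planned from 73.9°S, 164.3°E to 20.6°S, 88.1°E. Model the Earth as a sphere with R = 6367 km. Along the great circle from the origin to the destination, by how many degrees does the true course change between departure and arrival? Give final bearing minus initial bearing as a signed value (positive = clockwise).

+65.6°

At departure: θ₁ = atan2(sin Δλ cos φ₂, cos φ₁ sin φ₂ − sin φ₁ cos φ₂ cos Δλ) = 277.33°
At arrival: θ₂ = atan2(sin Δλ cos φ₁, −cos φ₂ sin φ₁ + sin φ₂ cos φ₁ cos Δλ) = 342.91°
Δθ = θ₂ − θ₁ = +65.6°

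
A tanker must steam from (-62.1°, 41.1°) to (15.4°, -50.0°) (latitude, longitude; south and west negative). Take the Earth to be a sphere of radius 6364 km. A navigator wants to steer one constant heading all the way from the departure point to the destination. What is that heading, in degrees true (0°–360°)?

Meridional parts: M(φ₁)=-1.3927, M(φ₂)=+0.2721 → ΔM = +1.6648;  Δλ = -1.5900 rad
tan C = Δλ / ΔM = -0.9551 → C = 316.32°

316.3°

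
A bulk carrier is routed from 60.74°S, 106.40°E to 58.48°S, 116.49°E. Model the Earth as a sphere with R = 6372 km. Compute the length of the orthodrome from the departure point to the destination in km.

Haversine: a = sin²(Δφ/2)+cos φ₁ cos φ₂ sin²(Δλ/2) = 0.00236;  σ = 2·atan2(√a,√(1−a))
σ = 5.575° → d = Rσ = 6372·0.09730 = 620 km

620 km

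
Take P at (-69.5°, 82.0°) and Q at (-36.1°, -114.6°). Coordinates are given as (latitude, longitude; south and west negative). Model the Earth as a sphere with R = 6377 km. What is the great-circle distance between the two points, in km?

cos σ = sin φ₁ sin φ₂ + cos φ₁ cos φ₂ cos Δλ
      = sin(-69.50°)sin(-36.10°) + cos(-69.50°)cos(-36.10°)cos(163.40°) = 0.2807
σ = 73.697° → d = Rσ = 6377·1.28626 = 8202 km

8202 km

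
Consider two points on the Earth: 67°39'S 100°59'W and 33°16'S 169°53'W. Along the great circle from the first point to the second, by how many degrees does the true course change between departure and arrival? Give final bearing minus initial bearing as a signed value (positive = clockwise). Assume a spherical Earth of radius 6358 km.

+58.0°

At departure: θ₁ = atan2(sin Δλ cos φ₂, cos φ₁ sin φ₂ − sin φ₁ cos φ₂ cos Δλ) = 275.11°
At arrival: θ₂ = atan2(sin Δλ cos φ₁, −cos φ₂ sin φ₁ + sin φ₂ cos φ₁ cos Δλ) = 333.06°
Δθ = θ₂ − θ₁ = +58.0°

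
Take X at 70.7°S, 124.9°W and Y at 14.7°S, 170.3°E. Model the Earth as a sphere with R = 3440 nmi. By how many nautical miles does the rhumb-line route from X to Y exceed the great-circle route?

119 nmi

Great circle: cos σ = sin φ₁ sin φ₂ + cos φ₁ cos φ₂ cos Δλ,  σ = 1.1857 rad → d_gc = 4078.93 nmi
Rhumb line: Δψ = +1.5123, q = Δφ/Δψ = 0.6463, d_rh = R√(Δφ²+q²Δλ²) = 4198.39 nmi
Excess = 4198.39 − 4078.93 = 119.46 ≈ 119 nmi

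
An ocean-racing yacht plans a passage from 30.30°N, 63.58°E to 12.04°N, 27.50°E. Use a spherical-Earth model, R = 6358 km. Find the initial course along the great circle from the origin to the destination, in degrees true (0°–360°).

249.2°

N = sin Δλ·cos φ₂ = -0.5760;  D = cos φ₁ sin φ₂ − sin φ₁ cos φ₂ cos Δλ = -0.2187
initial course = atan2(N, D) = 249.21°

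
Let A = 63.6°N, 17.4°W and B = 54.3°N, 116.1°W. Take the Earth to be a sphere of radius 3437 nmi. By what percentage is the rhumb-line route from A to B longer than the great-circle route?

Great circle: σ = 0.8119 rad → d_gc = Rσ = 2790.4 nmi
Rhumb: Δφ = -0.1623, Δλ = -1.7226, Δψ = -0.3170, q = Δφ/Δψ = 0.5121 → d_rh = R√(Δφ²+q²Δλ²) = 3082.7 nmi
Excess = (3082.7 − 2790.4) / 2790.4 = 292.3 / 2790.4 = 10.48% ≈ 10.5%

10.5%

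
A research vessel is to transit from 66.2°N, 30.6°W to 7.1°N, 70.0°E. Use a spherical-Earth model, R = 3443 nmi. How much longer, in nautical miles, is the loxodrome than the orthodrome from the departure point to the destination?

344 nmi

Great circle: cos σ = sin φ₁ sin φ₂ + cos φ₁ cos φ₂ cos Δλ,  σ = 1.5314 rad → d_gc = 5272.5 nmi
Rhumb line: Δψ = -1.4329, q = Δφ/Δψ = 0.7198, d_rh = R√(Δφ²+q²Δλ²) = 5616.9 nmi
Excess = 5616.9 − 5272.5 = 344.4 ≈ 344 nmi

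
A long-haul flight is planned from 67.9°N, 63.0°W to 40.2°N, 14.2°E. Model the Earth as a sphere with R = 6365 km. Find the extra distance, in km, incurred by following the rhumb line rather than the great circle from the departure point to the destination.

Great circle: cos σ = sin φ₁ sin φ₂ + cos φ₁ cos φ₂ cos Δλ,  σ = 0.8477 rad → d_gc = 5395.70 km
Rhumb line: Δψ = -0.8658, q = Δφ/Δψ = 0.5584, d_rh = R√(Δφ²+q²Δλ²) = 5692.23 km
Excess = 5692.23 − 5395.70 = 296.53 ≈ 297 km

297 km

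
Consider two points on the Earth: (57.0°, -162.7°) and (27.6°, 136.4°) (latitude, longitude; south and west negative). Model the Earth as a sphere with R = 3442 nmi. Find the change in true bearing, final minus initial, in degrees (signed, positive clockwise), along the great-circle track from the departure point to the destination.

-44.5°

At departure: θ₁ = atan2(sin Δλ cos φ₂, cos φ₁ sin φ₂ − sin φ₁ cos φ₂ cos Δλ) = 261.98°
At arrival: θ₂ = atan2(sin Δλ cos φ₁, −cos φ₂ sin φ₁ + sin φ₂ cos φ₁ cos Δλ) = 217.49°
Δθ = θ₂ − θ₁ = -44.5°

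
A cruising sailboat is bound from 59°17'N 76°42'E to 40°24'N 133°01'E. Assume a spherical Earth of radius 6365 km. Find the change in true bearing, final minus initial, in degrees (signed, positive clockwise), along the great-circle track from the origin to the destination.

Initial bearing θ₁ = atan2(sin Δλ cos φ₂, cos φ₁ sin φ₂ − sin φ₁ cos φ₂ cos Δλ) = 92.89°
Final bearing θ₂ = (initial bearing from the destination back to the start) + 180° = 137.94°
Δθ = θ₂ − θ₁ = +45.0°

+45.0°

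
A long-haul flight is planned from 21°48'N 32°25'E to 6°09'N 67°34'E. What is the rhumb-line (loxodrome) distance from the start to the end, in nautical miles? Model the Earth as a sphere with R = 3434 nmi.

2243 nmi

Rhumb course C = atan2(Δλ, Δψ) with Δψ = ln[tan(π/4+φ₂/2)/tan(π/4+φ₁/2)] = -0.2825, Δλ = +0.6135 → C = 114.72°
d = R·|Δφ| / |cos C| = 3434·0.27314 / 0.41823 = 2243 nmi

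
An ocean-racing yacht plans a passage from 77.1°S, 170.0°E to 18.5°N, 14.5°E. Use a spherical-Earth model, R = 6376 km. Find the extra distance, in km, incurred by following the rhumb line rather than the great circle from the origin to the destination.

2305 km

Great circle: cos σ = sin φ₁ sin φ₂ + cos φ₁ cos φ₂ cos Δλ,  σ = 2.0966 rad → d_gc = 13368.2 km
Rhumb line: Δψ = +2.5086, q = Δφ/Δψ = 0.6651, d_rh = R√(Δφ²+q²Δλ²) = 15673.4 km
Excess = 15673.4 − 13368.2 = 2305.2 ≈ 2305 km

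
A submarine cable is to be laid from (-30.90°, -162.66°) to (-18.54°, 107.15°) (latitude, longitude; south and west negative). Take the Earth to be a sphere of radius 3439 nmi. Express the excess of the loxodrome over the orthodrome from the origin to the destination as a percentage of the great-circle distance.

Great circle: σ = 1.4095 rad → d_gc = Rσ = 4847.3 nmi
Rhumb: Δφ = +0.2157, Δλ = -1.5741, Δψ = +0.2381, q = Δφ/Δψ = 0.9058 → d_rh = R√(Δφ²+q²Δλ²) = 4959.5 nmi
Excess = (4959.5 − 4847.3) / 4847.3 = 112.2 / 4847.3 = 2.31% ≈ 2.3%

2.3%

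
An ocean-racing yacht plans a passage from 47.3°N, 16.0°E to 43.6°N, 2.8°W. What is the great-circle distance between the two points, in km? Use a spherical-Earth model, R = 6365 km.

1517 km

Haversine: a = sin²(Δφ/2)+cos φ₁ cos φ₂ sin²(Δλ/2) = 0.01414;  σ = 2·atan2(√a,√(1−a))
σ = 13.660° → d = Rσ = 6365·0.23841 = 1517 km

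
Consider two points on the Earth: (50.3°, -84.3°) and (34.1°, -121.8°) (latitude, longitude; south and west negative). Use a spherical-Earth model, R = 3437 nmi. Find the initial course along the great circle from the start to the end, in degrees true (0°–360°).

N = sin Δλ·cos φ₂ = -0.5041;  D = cos φ₁ sin φ₂ − sin φ₁ cos φ₂ cos Δλ = -0.1473
initial course = atan2(N, D) = 253.71°

253.7°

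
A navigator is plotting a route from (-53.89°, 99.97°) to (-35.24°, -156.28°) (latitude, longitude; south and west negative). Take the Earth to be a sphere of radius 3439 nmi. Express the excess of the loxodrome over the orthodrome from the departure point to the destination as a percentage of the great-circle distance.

Great circle: σ = 1.2114 rad → d_gc = Rσ = 4165.9 nmi
Rhumb: Δφ = +0.3255, Δλ = +1.8108, Δψ = +0.4630, q = Δφ/Δψ = 0.7031 → d_rh = R√(Δφ²+q²Δλ²) = 4519.2 nmi
Excess = (4519.2 − 4165.9) / 4165.9 = 353.3 / 4165.9 = 8.48% ≈ 8.5%

8.5%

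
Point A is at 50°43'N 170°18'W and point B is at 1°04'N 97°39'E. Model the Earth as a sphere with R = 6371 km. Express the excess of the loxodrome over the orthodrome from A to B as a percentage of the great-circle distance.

Great circle: σ = 1.5790 rad → d_gc = Rσ = 10060.0 km
Rhumb: Δφ = -0.8666, Δλ = -1.6066, Δψ = -1.0117, q = Δφ/Δψ = 0.8566 → d_rh = R√(Δφ²+q²Δλ²) = 10360.7 km
Excess = (10360.7 − 10060.0) / 10060.0 = 300.7 / 10060.0 = 2.99% ≈ 3.0%

3.0%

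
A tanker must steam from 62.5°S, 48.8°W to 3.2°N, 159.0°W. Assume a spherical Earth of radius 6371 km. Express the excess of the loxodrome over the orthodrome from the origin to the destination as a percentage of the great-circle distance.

6.3%

Great circle: σ = 1.7810 rad → d_gc = Rσ = 11347.1 km
Rhumb: Δφ = +1.1467, Δλ = -1.9234, Δψ = +1.4636, q = Δφ/Δψ = 0.7835 → d_rh = R√(Δφ²+q²Δλ²) = 12063.8 km
Excess = (12063.8 − 11347.1) / 11347.1 = 716.7 / 11347.1 = 6.32% ≈ 6.3%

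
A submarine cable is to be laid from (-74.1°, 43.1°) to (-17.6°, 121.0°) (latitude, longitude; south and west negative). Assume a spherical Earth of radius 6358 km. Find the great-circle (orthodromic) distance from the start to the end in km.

7744 km

cos σ = sin φ₁ sin φ₂ + cos φ₁ cos φ₂ cos Δλ
      = sin(-74.10°)sin(-17.60°) + cos(-74.10°)cos(-17.60°)cos(77.90°) = 0.3455
σ = 69.785° → d = Rσ = 6358·1.21798 = 7744 km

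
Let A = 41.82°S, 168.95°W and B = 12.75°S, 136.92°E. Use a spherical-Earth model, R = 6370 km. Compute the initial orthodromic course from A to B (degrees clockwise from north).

θ = atan2( sin Δλ·cos φ₂ ,  cos φ₁ sin φ₂ − sin φ₁ cos φ₂ cos Δλ )
  = atan2(-0.7904, +0.2166) = 285.33°

285.3°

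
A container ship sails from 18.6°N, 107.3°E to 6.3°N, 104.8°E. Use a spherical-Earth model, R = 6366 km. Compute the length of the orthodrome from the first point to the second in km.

Haversine: a = sin²(Δφ/2)+cos φ₁ cos φ₂ sin²(Δλ/2) = 0.01193;  σ = 2·atan2(√a,√(1−a))
σ = 12.539° → d = Rσ = 6366·0.21884 = 1393 km

1393 km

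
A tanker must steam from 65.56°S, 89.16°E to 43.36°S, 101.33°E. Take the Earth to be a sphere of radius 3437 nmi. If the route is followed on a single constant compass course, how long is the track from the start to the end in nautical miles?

Δψ = ln[tan(π/4+φ₂/2)/tan(π/4+φ₁/2)] = +0.6884;  Δφ = +0.3875 rad,  Δλ = +0.2124 rad
q = Δφ/Δψ = 0.5629
d = R·√(Δφ² + q²Δλ²) = 3437·0.40549 = 1394 nmi

1394 nmi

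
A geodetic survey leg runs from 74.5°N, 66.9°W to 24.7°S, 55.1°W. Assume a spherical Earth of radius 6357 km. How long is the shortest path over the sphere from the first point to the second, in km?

Haversine: a = sin²(Δφ/2)+cos φ₁ cos φ₂ sin²(Δλ/2) = 0.58251;  σ = 2·atan2(√a,√(1−a))
σ = 99.498° → d = Rσ = 6357·1.73657 = 11039 km

11039 km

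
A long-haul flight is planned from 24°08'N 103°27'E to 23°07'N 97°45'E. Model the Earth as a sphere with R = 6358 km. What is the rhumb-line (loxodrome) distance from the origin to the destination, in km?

590 km

Δψ = ln[tan(π/4+φ₂/2)/tan(π/4+φ₁/2)] = -0.0194;  Δφ = -0.0177 rad,  Δλ = -0.0995 rad
q = Δφ/Δψ = 0.9162
d = R·√(Δφ² + q²Δλ²) = 6358·0.09286 = 590 km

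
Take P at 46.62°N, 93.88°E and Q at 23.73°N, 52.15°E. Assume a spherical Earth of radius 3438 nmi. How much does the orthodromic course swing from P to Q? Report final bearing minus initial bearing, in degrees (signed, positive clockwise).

-25.3°

Initial bearing θ₁ = atan2(sin Δλ cos φ₂, cos φ₁ sin φ₂ − sin φ₁ cos φ₂ cos Δλ) = 250.14°
Final bearing θ₂ = (initial bearing from the destination back to the start) + 180° = 224.88°
Δθ = θ₂ − θ₁ = -25.3°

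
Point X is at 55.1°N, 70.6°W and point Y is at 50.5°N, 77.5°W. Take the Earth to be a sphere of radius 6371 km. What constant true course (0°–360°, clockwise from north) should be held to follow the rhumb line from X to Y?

222.2°

Δψ = ln[tan(π/4+φ₂/2)/tan(π/4+φ₁/2)] = -0.1330
Δλ = -0.1204 rad (taken the short way round)
course = atan2(Δλ, Δψ) = 222.17°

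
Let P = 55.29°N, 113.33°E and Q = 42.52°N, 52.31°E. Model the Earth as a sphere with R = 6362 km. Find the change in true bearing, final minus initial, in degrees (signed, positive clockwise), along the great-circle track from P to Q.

At departure: θ₁ = atan2(sin Δλ cos φ₂, cos φ₁ sin φ₂ − sin φ₁ cos φ₂ cos Δλ) = 278.06°
At arrival: θ₂ = atan2(sin Δλ cos φ₁, −cos φ₂ sin φ₁ + sin φ₂ cos φ₁ cos Δλ) = 229.90°
Δθ = θ₂ − θ₁ = -48.2°

-48.2°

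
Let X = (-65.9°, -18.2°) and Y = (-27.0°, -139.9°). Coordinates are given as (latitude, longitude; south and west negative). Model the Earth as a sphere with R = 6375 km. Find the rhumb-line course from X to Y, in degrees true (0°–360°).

Meridional parts: M(φ₁)=-1.5443, M(φ₂)=-0.4897 → ΔM = +1.0545;  Δλ = -2.1241 rad
tan C = Δλ / ΔM = -2.0142 → C = 296.40°

296.4°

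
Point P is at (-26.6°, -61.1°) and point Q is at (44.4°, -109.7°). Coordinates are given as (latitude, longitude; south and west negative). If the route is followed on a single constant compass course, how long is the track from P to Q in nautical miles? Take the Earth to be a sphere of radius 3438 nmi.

Rhumb course C = atan2(Δλ, Δψ) with Δψ = ln[tan(π/4+φ₂/2)/tan(π/4+φ₁/2)] = +1.3485, Δλ = -0.8482 → C = 327.83°
d = R·|Δφ| / |cos C| = 3438·1.23918 / 0.84647 = 5033 nmi

5033 nmi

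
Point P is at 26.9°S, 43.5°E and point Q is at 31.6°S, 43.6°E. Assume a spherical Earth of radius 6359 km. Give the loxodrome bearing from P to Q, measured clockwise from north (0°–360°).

Δψ = ln[tan(π/4+φ₂/2)/tan(π/4+φ₁/2)] = -0.0941
Δλ = +0.0017 rad (taken the short way round)
course = atan2(Δλ, Δψ) = 178.94°

178.9°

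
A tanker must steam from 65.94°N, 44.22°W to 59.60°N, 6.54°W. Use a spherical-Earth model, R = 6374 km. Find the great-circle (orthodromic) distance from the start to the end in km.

cos σ = sin φ₁ sin φ₂ + cos φ₁ cos φ₂ cos Δλ
      = sin(65.94°)sin(59.60°) + cos(65.94°)cos(59.60°)cos(37.68°) = 0.9509
σ = 18.037° → d = Rσ = 6374·0.31481 = 2007 km

2007 km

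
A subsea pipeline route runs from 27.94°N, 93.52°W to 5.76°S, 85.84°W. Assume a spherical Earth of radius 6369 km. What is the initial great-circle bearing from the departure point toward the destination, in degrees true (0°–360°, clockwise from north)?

166.4°

N = sin Δλ·cos φ₂ = +0.1330;  D = cos φ₁ sin φ₂ − sin φ₁ cos φ₂ cos Δλ = -0.5507
initial course = atan2(N, D) = 166.42°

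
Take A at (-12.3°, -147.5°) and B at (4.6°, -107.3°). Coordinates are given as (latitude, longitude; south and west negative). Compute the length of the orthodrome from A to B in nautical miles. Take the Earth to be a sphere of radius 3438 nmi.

Haversine: a = sin²(Δφ/2)+cos φ₁ cos φ₂ sin²(Δλ/2) = 0.13661;  σ = 2·atan2(√a,√(1−a))
σ = 43.383° → d = Rσ = 3438·0.75718 = 2603 nmi

2603 nmi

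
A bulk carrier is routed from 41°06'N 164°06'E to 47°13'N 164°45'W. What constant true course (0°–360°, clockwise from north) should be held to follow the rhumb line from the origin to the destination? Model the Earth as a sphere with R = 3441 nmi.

74.7°

Δψ = ln[tan(π/4+φ₂/2)/tan(π/4+φ₁/2)] = +0.1490
Δλ = +0.5437 rad (taken the short way round)
course = atan2(Δλ, Δψ) = 74.67°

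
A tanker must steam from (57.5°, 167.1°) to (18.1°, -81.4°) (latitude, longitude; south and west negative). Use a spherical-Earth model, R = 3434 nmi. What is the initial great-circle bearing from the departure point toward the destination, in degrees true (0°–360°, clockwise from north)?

62.5°

N = sin Δλ·cos φ₂ = +0.8844;  D = cos φ₁ sin φ₂ − sin φ₁ cos φ₂ cos Δλ = +0.4607
initial course = atan2(N, D) = 62.48°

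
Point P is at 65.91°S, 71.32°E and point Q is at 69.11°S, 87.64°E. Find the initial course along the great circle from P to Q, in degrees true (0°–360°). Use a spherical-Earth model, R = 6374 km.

124.5°

θ = atan2( sin Δλ·cos φ₂ ,  cos φ₁ sin φ₂ − sin φ₁ cos φ₂ cos Δλ )
  = atan2(+0.1002, -0.0689) = 124.53°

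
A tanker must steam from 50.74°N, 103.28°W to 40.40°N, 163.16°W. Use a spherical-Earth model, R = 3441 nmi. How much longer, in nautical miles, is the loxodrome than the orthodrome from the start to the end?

Great circle: cos σ = sin φ₁ sin φ₂ + cos φ₁ cos φ₂ cos Δλ,  σ = 0.7323 rad → d_gc = 2519.7 nmi
Rhumb line: Δψ = -0.2589, q = Δφ/Δψ = 0.6971, d_rh = R√(Δφ²+q²Δλ²) = 2582.7 nmi
Excess = 2582.7 − 2519.7 = 63.0 ≈ 63 nmi

63 nmi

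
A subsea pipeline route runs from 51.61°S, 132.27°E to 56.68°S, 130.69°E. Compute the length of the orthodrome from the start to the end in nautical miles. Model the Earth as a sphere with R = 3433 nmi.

309 nmi

Haversine: a = sin²(Δφ/2)+cos φ₁ cos φ₂ sin²(Δλ/2) = 0.00202;  σ = 2·atan2(√a,√(1−a))
σ = 5.153° → d = Rσ = 3433·0.08994 = 309 nmi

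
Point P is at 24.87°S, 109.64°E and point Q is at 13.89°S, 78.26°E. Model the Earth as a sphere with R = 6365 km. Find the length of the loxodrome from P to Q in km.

3502 km

Δψ = ln[tan(π/4+φ₂/2)/tan(π/4+φ₁/2)] = +0.2035;  Δφ = +0.1916 rad,  Δλ = -0.5477 rad
q = Δφ/Δψ = 0.9415
d = R·√(Δφ² + q²Δλ²) = 6365·0.55012 = 3502 km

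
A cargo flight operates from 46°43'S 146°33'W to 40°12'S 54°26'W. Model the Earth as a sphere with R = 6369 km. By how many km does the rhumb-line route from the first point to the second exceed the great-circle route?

429 km

Great circle: cos σ = sin φ₁ sin φ₂ + cos φ₁ cos φ₂ cos Δλ,  σ = 1.1034 rad → d_gc = 7027.8 km
Rhumb line: Δψ = +0.1569, q = Δφ/Δψ = 0.7248, d_rh = R√(Δφ²+q²Δλ²) = 7456.8 km
Excess = 7456.8 − 7027.8 = 429.0 ≈ 429 km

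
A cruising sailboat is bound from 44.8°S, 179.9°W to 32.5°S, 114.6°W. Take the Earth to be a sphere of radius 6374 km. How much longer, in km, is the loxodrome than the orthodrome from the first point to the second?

Great circle: cos σ = sin φ₁ sin φ₂ + cos φ₁ cos φ₂ cos Δλ,  σ = 0.8910 rad → d_gc = 5678.9 km
Rhumb line: Δψ = +0.2761, q = Δφ/Δψ = 0.7775, d_rh = R√(Δφ²+q²Δλ²) = 5811.8 km
Excess = 5811.8 − 5678.9 = 132.9 ≈ 133 km

133 km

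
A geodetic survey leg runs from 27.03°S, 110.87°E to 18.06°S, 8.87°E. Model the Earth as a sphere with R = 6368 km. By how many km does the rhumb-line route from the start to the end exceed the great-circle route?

Great circle: cos σ = sin φ₁ sin φ₂ + cos φ₁ cos φ₂ cos Δλ,  σ = 1.6060 rad → d_gc = 10227.0 km
Rhumb line: Δψ = +0.1697, q = Δφ/Δψ = 0.9223, d_rh = R√(Δφ²+q²Δλ²) = 10503.2 km
Excess = 10503.2 − 10227.0 = 276.2 ≈ 276 km

276 km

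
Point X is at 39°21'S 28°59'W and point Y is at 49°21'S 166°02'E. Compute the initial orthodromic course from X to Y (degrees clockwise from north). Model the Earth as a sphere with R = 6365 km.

189.7°

N = sin Δλ·cos φ₂ = -0.1688;  D = cos φ₁ sin φ₂ − sin φ₁ cos φ₂ cos Δλ = -0.9856
initial course = atan2(N, D) = 189.72°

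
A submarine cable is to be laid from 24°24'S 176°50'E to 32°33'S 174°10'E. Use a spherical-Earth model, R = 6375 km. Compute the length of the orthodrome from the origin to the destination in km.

Haversine: a = sin²(Δφ/2)+cos φ₁ cos φ₂ sin²(Δλ/2) = 0.00547;  σ = 2·atan2(√a,√(1−a))
σ = 8.479° → d = Rσ = 6375·0.14799 = 943 km

943 km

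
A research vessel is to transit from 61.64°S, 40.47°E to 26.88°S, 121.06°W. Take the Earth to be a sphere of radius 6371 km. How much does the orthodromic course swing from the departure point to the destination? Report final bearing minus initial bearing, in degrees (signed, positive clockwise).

+154.9°

Initial bearing θ₁ = atan2(sin Δλ cos φ₂, cos φ₁ sin φ₂ − sin φ₁ cos φ₂ cos Δλ) = 196.41°
Final bearing θ₂ = (initial bearing from the destination back to the start) + 180° = 351.34°
Δθ = θ₂ − θ₁ = +154.9°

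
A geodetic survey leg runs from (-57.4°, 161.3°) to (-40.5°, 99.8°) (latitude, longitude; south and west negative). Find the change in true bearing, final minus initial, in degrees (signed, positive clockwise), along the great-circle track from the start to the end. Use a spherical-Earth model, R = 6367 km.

+48.8°

Initial bearing θ₁ = atan2(sin Δλ cos φ₂, cos φ₁ sin φ₂ − sin φ₁ cos φ₂ cos Δλ) = 266.21°
Final bearing θ₂ = (initial bearing from the destination back to the start) + 180° = 315.01°
Δθ = θ₂ − θ₁ = +48.8°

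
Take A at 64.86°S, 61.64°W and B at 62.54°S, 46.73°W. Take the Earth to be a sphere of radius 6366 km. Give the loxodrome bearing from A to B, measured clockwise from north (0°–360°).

70.6°

Δψ = ln[tan(π/4+φ₂/2)/tan(π/4+φ₁/2)] = +0.0914
Δλ = +0.2602 rad (taken the short way round)
course = atan2(Δλ, Δψ) = 70.64°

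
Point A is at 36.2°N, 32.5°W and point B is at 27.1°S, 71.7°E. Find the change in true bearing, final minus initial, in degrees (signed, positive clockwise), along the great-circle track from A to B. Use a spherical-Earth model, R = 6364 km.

+13.7°

Initial bearing θ₁ = atan2(sin Δλ cos φ₂, cos φ₁ sin φ₂ − sin φ₁ cos φ₂ cos Δλ) = 105.46°
Final bearing θ₂ = (initial bearing from the destination back to the start) + 180° = 119.11°
Δθ = θ₂ − θ₁ = +13.7°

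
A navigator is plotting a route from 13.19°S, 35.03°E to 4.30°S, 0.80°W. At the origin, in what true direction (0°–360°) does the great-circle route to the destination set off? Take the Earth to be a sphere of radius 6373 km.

N = sin Δλ·cos φ₂ = -0.5837;  D = cos φ₁ sin φ₂ − sin φ₁ cos φ₂ cos Δλ = +0.1115
initial course = atan2(N, D) = 280.81°

280.8°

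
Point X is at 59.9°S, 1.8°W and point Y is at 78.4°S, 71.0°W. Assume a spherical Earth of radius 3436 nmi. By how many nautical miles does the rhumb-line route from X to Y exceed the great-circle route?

91 nmi

Great circle: cos σ = sin φ₁ sin φ₂ + cos φ₁ cos φ₂ cos Δλ,  σ = 0.4880 rad → d_gc = 1676.6 nmi
Rhumb line: Δψ = -0.9735, q = Δφ/Δψ = 0.3317, d_rh = R√(Δφ²+q²Δλ²) = 1767.9 nmi
Excess = 1767.9 − 1676.6 = 91.3 ≈ 91 nmi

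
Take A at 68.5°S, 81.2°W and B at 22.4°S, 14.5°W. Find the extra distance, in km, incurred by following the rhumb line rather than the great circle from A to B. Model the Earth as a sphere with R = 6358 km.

223 km

Great circle: cos σ = sin φ₁ sin φ₂ + cos φ₁ cos φ₂ cos Δλ,  σ = 1.0603 rad → d_gc = 6741.6 km
Rhumb line: Δψ = +1.2602, q = Δφ/Δψ = 0.6385, d_rh = R√(Δφ²+q²Δλ²) = 6964.4 km
Excess = 6964.4 − 6741.6 = 222.8 ≈ 223 km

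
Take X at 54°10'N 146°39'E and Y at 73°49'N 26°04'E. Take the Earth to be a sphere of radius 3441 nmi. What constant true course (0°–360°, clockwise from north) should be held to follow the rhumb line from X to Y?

291.3°

Meridional parts: M(φ₁)=+1.1291, M(φ₂)=+1.9507 → ΔM = +0.8216;  Δλ = -2.1046 rad
tan C = Δλ / ΔM = -2.5616 → C = 291.32°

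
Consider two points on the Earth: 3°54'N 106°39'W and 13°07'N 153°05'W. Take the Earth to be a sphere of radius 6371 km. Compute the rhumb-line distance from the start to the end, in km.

Rhumb course C = atan2(Δλ, Δψ) with Δψ = ln[tan(π/4+φ₂/2)/tan(π/4+φ₁/2)] = +0.1628, Δλ = -0.8104 → C = 281.36°
d = R·|Δφ| / |cos C| = 6371·0.16086 / 0.19699 = 5203 km

5203 km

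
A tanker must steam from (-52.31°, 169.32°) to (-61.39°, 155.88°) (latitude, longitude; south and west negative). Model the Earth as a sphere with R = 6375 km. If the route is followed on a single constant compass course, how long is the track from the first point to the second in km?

1297 km

Rhumb course C = atan2(Δλ, Δψ) with Δψ = ln[tan(π/4+φ₂/2)/tan(π/4+φ₁/2)] = -0.2916, Δλ = -0.2346 → C = 218.82°
d = R·|Δφ| / |cos C| = 6375·0.15848 / 0.77913 = 1297 km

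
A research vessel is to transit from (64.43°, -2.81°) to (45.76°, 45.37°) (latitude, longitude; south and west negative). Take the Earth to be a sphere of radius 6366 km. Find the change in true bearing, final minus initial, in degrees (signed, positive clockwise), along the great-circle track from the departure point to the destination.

+40.8°

At departure: θ₁ = atan2(sin Δλ cos φ₂, cos φ₁ sin φ₂ − sin φ₁ cos φ₂ cos Δλ) = 101.99°
At arrival: θ₂ = atan2(sin Δλ cos φ₁, −cos φ₂ sin φ₁ + sin φ₂ cos φ₁ cos Δλ) = 142.76°
Δθ = θ₂ − θ₁ = +40.8°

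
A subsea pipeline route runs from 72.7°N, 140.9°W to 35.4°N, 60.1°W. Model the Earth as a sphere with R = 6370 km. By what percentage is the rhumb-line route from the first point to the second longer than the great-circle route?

Great circle: σ = 0.9375 rad → d_gc = Rσ = 5971.7 km
Rhumb: Δφ = -0.6510, Δλ = +1.4102, Δψ = -1.2216, q = Δφ/Δψ = 0.5329 → d_rh = R√(Δφ²+q²Δλ²) = 6333.5 km
Excess = (6333.5 − 5971.7) / 5971.7 = 361.8 / 5971.7 = 6.06% ≈ 6.1%

6.1%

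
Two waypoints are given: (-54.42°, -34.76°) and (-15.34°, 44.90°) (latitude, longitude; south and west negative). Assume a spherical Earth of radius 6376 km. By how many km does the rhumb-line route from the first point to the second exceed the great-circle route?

261 km

Great circle: cos σ = sin φ₁ sin φ₂ + cos φ₁ cos φ₂ cos Δλ,  σ = 1.2494 rad → d_gc = 7966.3 km
Rhumb line: Δψ = +0.8657, q = Δφ/Δψ = 0.7879, d_rh = R√(Δφ²+q²Δλ²) = 8227.6 km
Excess = 8227.6 − 7966.3 = 261.3 ≈ 261 km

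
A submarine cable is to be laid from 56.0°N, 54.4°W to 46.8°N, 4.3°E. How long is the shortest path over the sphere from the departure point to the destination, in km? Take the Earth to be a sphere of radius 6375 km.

4068 km

Haversine: a = sin²(Δφ/2)+cos φ₁ cos φ₂ sin²(Δλ/2) = 0.09839;  σ = 2·atan2(√a,√(1−a))
σ = 36.562° → d = Rσ = 6375·0.63813 = 4068 km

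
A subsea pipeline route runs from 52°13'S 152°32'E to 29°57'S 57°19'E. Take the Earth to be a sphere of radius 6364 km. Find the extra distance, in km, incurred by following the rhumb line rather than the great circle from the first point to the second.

Great circle: cos σ = sin φ₁ sin φ₂ + cos φ₁ cos φ₂ cos Δλ,  σ = 1.2172 rad → d_gc = 7746.1 km
Rhumb line: Δψ = +0.5240, q = Δφ/Δψ = 0.7416, d_rh = R√(Δφ²+q²Δλ²) = 8224.1 km
Excess = 8224.1 − 7746.1 = 478.0 ≈ 478 km

478 km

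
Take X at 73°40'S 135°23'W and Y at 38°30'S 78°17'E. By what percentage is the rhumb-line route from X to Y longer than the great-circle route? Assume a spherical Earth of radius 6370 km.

Great circle: σ = 1.1437 rad → d_gc = Rσ = 7285.5 km
Rhumb: Δφ = +0.6138, Δλ = -2.5540, Δψ = +1.2123, q = Δφ/Δψ = 0.5063 → d_rh = R√(Δφ²+q²Δλ²) = 9117.9 km
Excess = (9117.9 − 7285.5) / 7285.5 = 1832.4 / 7285.5 = 25.151% ≈ 25.2%

25.2%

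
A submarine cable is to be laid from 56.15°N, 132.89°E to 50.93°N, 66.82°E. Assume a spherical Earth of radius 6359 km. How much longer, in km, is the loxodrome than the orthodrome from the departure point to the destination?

Great circle: cos σ = sin φ₁ sin φ₂ + cos φ₁ cos φ₂ cos Δλ,  σ = 0.6646 rad → d_gc = 4226.0 km
Rhumb line: Δψ = -0.1536, q = Δφ/Δψ = 0.5933, d_rh = R√(Δφ²+q²Δλ²) = 4389.0 km
Excess = 4389.0 − 4226.0 = 163.0 ≈ 163 km

163 km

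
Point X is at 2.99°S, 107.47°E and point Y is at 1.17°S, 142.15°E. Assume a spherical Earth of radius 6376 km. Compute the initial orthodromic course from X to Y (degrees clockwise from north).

87.7°

N = sin Δλ·cos φ₂ = +0.5689;  D = cos φ₁ sin φ₂ − sin φ₁ cos φ₂ cos Δλ = +0.0225
initial course = atan2(N, D) = 87.74°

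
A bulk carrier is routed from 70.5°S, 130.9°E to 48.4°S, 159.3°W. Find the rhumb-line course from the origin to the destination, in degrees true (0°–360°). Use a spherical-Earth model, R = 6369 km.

56.9°

Δψ = ln[tan(π/4+φ₂/2)/tan(π/4+φ₁/2)] = +0.7933
Δλ = +1.2182 rad (taken the short way round)
course = atan2(Δλ, Δψ) = 56.93°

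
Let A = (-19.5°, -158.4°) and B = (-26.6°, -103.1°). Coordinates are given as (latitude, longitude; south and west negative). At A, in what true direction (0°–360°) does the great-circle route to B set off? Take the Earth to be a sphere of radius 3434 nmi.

θ = atan2( sin Δλ·cos φ₂ ,  cos φ₁ sin φ₂ − sin φ₁ cos φ₂ cos Δλ )
  = atan2(+0.7351, -0.2522) = 108.93°

108.9°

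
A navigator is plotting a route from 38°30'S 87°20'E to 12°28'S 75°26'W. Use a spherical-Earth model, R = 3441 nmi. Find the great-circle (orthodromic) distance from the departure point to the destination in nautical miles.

Haversine: a = sin²(Δφ/2)+cos φ₁ cos φ₂ sin²(Δλ/2) = 0.79773;  σ = 2·atan2(√a,√(1−a))
σ = 126.546° → d = Rσ = 3441·2.20864 = 7600 nmi

7600 nmi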